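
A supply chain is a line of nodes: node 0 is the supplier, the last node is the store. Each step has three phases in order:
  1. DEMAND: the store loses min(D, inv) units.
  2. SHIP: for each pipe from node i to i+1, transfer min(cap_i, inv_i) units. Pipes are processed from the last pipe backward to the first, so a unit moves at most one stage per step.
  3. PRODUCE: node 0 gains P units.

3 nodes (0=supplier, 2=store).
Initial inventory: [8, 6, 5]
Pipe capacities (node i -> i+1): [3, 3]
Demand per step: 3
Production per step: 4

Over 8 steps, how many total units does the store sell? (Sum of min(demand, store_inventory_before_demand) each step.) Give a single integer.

Step 1: sold=3 (running total=3) -> [9 6 5]
Step 2: sold=3 (running total=6) -> [10 6 5]
Step 3: sold=3 (running total=9) -> [11 6 5]
Step 4: sold=3 (running total=12) -> [12 6 5]
Step 5: sold=3 (running total=15) -> [13 6 5]
Step 6: sold=3 (running total=18) -> [14 6 5]
Step 7: sold=3 (running total=21) -> [15 6 5]
Step 8: sold=3 (running total=24) -> [16 6 5]

Answer: 24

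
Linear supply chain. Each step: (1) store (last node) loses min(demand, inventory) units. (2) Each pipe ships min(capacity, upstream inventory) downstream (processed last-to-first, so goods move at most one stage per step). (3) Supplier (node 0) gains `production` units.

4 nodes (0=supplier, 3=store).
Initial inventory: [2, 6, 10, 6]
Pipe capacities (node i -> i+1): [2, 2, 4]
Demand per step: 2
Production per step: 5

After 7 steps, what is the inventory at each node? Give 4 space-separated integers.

Step 1: demand=2,sold=2 ship[2->3]=4 ship[1->2]=2 ship[0->1]=2 prod=5 -> inv=[5 6 8 8]
Step 2: demand=2,sold=2 ship[2->3]=4 ship[1->2]=2 ship[0->1]=2 prod=5 -> inv=[8 6 6 10]
Step 3: demand=2,sold=2 ship[2->3]=4 ship[1->2]=2 ship[0->1]=2 prod=5 -> inv=[11 6 4 12]
Step 4: demand=2,sold=2 ship[2->3]=4 ship[1->2]=2 ship[0->1]=2 prod=5 -> inv=[14 6 2 14]
Step 5: demand=2,sold=2 ship[2->3]=2 ship[1->2]=2 ship[0->1]=2 prod=5 -> inv=[17 6 2 14]
Step 6: demand=2,sold=2 ship[2->3]=2 ship[1->2]=2 ship[0->1]=2 prod=5 -> inv=[20 6 2 14]
Step 7: demand=2,sold=2 ship[2->3]=2 ship[1->2]=2 ship[0->1]=2 prod=5 -> inv=[23 6 2 14]

23 6 2 14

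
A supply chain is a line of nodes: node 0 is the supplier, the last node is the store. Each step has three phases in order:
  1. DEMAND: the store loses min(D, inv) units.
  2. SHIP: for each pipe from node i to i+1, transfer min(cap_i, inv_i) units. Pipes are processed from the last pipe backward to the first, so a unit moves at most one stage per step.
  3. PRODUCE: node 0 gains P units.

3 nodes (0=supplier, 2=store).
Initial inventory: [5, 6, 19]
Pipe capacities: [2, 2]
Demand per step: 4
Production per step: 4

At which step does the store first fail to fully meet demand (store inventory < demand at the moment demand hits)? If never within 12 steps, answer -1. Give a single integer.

Step 1: demand=4,sold=4 ship[1->2]=2 ship[0->1]=2 prod=4 -> [7 6 17]
Step 2: demand=4,sold=4 ship[1->2]=2 ship[0->1]=2 prod=4 -> [9 6 15]
Step 3: demand=4,sold=4 ship[1->2]=2 ship[0->1]=2 prod=4 -> [11 6 13]
Step 4: demand=4,sold=4 ship[1->2]=2 ship[0->1]=2 prod=4 -> [13 6 11]
Step 5: demand=4,sold=4 ship[1->2]=2 ship[0->1]=2 prod=4 -> [15 6 9]
Step 6: demand=4,sold=4 ship[1->2]=2 ship[0->1]=2 prod=4 -> [17 6 7]
Step 7: demand=4,sold=4 ship[1->2]=2 ship[0->1]=2 prod=4 -> [19 6 5]
Step 8: demand=4,sold=4 ship[1->2]=2 ship[0->1]=2 prod=4 -> [21 6 3]
Step 9: demand=4,sold=3 ship[1->2]=2 ship[0->1]=2 prod=4 -> [23 6 2]
Step 10: demand=4,sold=2 ship[1->2]=2 ship[0->1]=2 prod=4 -> [25 6 2]
Step 11: demand=4,sold=2 ship[1->2]=2 ship[0->1]=2 prod=4 -> [27 6 2]
Step 12: demand=4,sold=2 ship[1->2]=2 ship[0->1]=2 prod=4 -> [29 6 2]
First stockout at step 9

9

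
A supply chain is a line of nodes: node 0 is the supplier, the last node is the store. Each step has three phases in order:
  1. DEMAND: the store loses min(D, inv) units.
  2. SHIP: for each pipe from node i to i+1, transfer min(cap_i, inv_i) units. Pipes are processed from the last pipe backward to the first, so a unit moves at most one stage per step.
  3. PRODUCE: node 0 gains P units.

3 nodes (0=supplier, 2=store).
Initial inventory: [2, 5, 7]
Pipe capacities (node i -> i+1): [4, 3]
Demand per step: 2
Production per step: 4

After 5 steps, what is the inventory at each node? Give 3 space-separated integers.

Step 1: demand=2,sold=2 ship[1->2]=3 ship[0->1]=2 prod=4 -> inv=[4 4 8]
Step 2: demand=2,sold=2 ship[1->2]=3 ship[0->1]=4 prod=4 -> inv=[4 5 9]
Step 3: demand=2,sold=2 ship[1->2]=3 ship[0->1]=4 prod=4 -> inv=[4 6 10]
Step 4: demand=2,sold=2 ship[1->2]=3 ship[0->1]=4 prod=4 -> inv=[4 7 11]
Step 5: demand=2,sold=2 ship[1->2]=3 ship[0->1]=4 prod=4 -> inv=[4 8 12]

4 8 12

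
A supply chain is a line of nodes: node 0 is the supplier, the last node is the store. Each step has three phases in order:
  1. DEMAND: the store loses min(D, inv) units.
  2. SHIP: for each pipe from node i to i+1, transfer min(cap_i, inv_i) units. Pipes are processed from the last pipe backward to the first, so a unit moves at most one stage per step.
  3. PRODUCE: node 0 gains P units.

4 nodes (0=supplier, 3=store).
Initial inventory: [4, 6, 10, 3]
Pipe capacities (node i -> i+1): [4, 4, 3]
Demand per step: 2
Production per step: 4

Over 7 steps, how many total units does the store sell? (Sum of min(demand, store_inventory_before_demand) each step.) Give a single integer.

Step 1: sold=2 (running total=2) -> [4 6 11 4]
Step 2: sold=2 (running total=4) -> [4 6 12 5]
Step 3: sold=2 (running total=6) -> [4 6 13 6]
Step 4: sold=2 (running total=8) -> [4 6 14 7]
Step 5: sold=2 (running total=10) -> [4 6 15 8]
Step 6: sold=2 (running total=12) -> [4 6 16 9]
Step 7: sold=2 (running total=14) -> [4 6 17 10]

Answer: 14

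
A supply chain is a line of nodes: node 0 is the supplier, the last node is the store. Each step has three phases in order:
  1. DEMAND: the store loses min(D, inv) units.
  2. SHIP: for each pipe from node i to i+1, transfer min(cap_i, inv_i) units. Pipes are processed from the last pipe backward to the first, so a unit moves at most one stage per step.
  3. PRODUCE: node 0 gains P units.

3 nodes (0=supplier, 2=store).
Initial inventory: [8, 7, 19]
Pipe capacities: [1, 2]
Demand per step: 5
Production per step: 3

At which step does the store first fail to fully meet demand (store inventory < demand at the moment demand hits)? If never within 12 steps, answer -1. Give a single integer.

Step 1: demand=5,sold=5 ship[1->2]=2 ship[0->1]=1 prod=3 -> [10 6 16]
Step 2: demand=5,sold=5 ship[1->2]=2 ship[0->1]=1 prod=3 -> [12 5 13]
Step 3: demand=5,sold=5 ship[1->2]=2 ship[0->1]=1 prod=3 -> [14 4 10]
Step 4: demand=5,sold=5 ship[1->2]=2 ship[0->1]=1 prod=3 -> [16 3 7]
Step 5: demand=5,sold=5 ship[1->2]=2 ship[0->1]=1 prod=3 -> [18 2 4]
Step 6: demand=5,sold=4 ship[1->2]=2 ship[0->1]=1 prod=3 -> [20 1 2]
Step 7: demand=5,sold=2 ship[1->2]=1 ship[0->1]=1 prod=3 -> [22 1 1]
Step 8: demand=5,sold=1 ship[1->2]=1 ship[0->1]=1 prod=3 -> [24 1 1]
Step 9: demand=5,sold=1 ship[1->2]=1 ship[0->1]=1 prod=3 -> [26 1 1]
Step 10: demand=5,sold=1 ship[1->2]=1 ship[0->1]=1 prod=3 -> [28 1 1]
Step 11: demand=5,sold=1 ship[1->2]=1 ship[0->1]=1 prod=3 -> [30 1 1]
Step 12: demand=5,sold=1 ship[1->2]=1 ship[0->1]=1 prod=3 -> [32 1 1]
First stockout at step 6

6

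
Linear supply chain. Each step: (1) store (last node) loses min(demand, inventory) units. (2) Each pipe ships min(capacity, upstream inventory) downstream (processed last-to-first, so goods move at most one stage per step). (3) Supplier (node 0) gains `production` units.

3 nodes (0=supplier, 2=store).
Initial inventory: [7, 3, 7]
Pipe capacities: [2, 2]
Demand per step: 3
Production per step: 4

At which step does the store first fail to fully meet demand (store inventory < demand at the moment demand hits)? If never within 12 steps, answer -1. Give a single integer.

Step 1: demand=3,sold=3 ship[1->2]=2 ship[0->1]=2 prod=4 -> [9 3 6]
Step 2: demand=3,sold=3 ship[1->2]=2 ship[0->1]=2 prod=4 -> [11 3 5]
Step 3: demand=3,sold=3 ship[1->2]=2 ship[0->1]=2 prod=4 -> [13 3 4]
Step 4: demand=3,sold=3 ship[1->2]=2 ship[0->1]=2 prod=4 -> [15 3 3]
Step 5: demand=3,sold=3 ship[1->2]=2 ship[0->1]=2 prod=4 -> [17 3 2]
Step 6: demand=3,sold=2 ship[1->2]=2 ship[0->1]=2 prod=4 -> [19 3 2]
Step 7: demand=3,sold=2 ship[1->2]=2 ship[0->1]=2 prod=4 -> [21 3 2]
Step 8: demand=3,sold=2 ship[1->2]=2 ship[0->1]=2 prod=4 -> [23 3 2]
Step 9: demand=3,sold=2 ship[1->2]=2 ship[0->1]=2 prod=4 -> [25 3 2]
Step 10: demand=3,sold=2 ship[1->2]=2 ship[0->1]=2 prod=4 -> [27 3 2]
Step 11: demand=3,sold=2 ship[1->2]=2 ship[0->1]=2 prod=4 -> [29 3 2]
Step 12: demand=3,sold=2 ship[1->2]=2 ship[0->1]=2 prod=4 -> [31 3 2]
First stockout at step 6

6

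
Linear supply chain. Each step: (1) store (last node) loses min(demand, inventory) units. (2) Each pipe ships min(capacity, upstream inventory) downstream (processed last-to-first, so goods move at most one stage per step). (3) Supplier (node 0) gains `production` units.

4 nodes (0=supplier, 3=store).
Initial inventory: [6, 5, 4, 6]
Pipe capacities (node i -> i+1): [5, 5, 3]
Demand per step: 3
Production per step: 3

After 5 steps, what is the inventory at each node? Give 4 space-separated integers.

Step 1: demand=3,sold=3 ship[2->3]=3 ship[1->2]=5 ship[0->1]=5 prod=3 -> inv=[4 5 6 6]
Step 2: demand=3,sold=3 ship[2->3]=3 ship[1->2]=5 ship[0->1]=4 prod=3 -> inv=[3 4 8 6]
Step 3: demand=3,sold=3 ship[2->3]=3 ship[1->2]=4 ship[0->1]=3 prod=3 -> inv=[3 3 9 6]
Step 4: demand=3,sold=3 ship[2->3]=3 ship[1->2]=3 ship[0->1]=3 prod=3 -> inv=[3 3 9 6]
Step 5: demand=3,sold=3 ship[2->3]=3 ship[1->2]=3 ship[0->1]=3 prod=3 -> inv=[3 3 9 6]

3 3 9 6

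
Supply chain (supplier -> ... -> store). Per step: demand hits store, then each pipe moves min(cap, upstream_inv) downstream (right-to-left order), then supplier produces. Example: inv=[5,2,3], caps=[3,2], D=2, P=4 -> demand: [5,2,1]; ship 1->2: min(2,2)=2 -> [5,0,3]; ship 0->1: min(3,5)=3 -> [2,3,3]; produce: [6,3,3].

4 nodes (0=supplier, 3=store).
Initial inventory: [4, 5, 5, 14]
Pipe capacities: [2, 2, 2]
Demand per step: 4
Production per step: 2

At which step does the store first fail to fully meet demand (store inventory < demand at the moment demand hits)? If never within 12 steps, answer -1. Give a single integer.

Step 1: demand=4,sold=4 ship[2->3]=2 ship[1->2]=2 ship[0->1]=2 prod=2 -> [4 5 5 12]
Step 2: demand=4,sold=4 ship[2->3]=2 ship[1->2]=2 ship[0->1]=2 prod=2 -> [4 5 5 10]
Step 3: demand=4,sold=4 ship[2->3]=2 ship[1->2]=2 ship[0->1]=2 prod=2 -> [4 5 5 8]
Step 4: demand=4,sold=4 ship[2->3]=2 ship[1->2]=2 ship[0->1]=2 prod=2 -> [4 5 5 6]
Step 5: demand=4,sold=4 ship[2->3]=2 ship[1->2]=2 ship[0->1]=2 prod=2 -> [4 5 5 4]
Step 6: demand=4,sold=4 ship[2->3]=2 ship[1->2]=2 ship[0->1]=2 prod=2 -> [4 5 5 2]
Step 7: demand=4,sold=2 ship[2->3]=2 ship[1->2]=2 ship[0->1]=2 prod=2 -> [4 5 5 2]
Step 8: demand=4,sold=2 ship[2->3]=2 ship[1->2]=2 ship[0->1]=2 prod=2 -> [4 5 5 2]
Step 9: demand=4,sold=2 ship[2->3]=2 ship[1->2]=2 ship[0->1]=2 prod=2 -> [4 5 5 2]
Step 10: demand=4,sold=2 ship[2->3]=2 ship[1->2]=2 ship[0->1]=2 prod=2 -> [4 5 5 2]
Step 11: demand=4,sold=2 ship[2->3]=2 ship[1->2]=2 ship[0->1]=2 prod=2 -> [4 5 5 2]
Step 12: demand=4,sold=2 ship[2->3]=2 ship[1->2]=2 ship[0->1]=2 prod=2 -> [4 5 5 2]
First stockout at step 7

7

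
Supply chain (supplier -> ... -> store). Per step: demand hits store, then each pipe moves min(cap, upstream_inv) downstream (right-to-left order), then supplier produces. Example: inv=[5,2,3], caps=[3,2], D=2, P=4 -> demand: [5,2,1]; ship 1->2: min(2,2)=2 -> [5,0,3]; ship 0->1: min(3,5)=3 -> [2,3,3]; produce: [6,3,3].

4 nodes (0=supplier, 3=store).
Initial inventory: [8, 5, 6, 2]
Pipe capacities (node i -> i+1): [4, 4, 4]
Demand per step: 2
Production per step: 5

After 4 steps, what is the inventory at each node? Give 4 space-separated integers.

Step 1: demand=2,sold=2 ship[2->3]=4 ship[1->2]=4 ship[0->1]=4 prod=5 -> inv=[9 5 6 4]
Step 2: demand=2,sold=2 ship[2->3]=4 ship[1->2]=4 ship[0->1]=4 prod=5 -> inv=[10 5 6 6]
Step 3: demand=2,sold=2 ship[2->3]=4 ship[1->2]=4 ship[0->1]=4 prod=5 -> inv=[11 5 6 8]
Step 4: demand=2,sold=2 ship[2->3]=4 ship[1->2]=4 ship[0->1]=4 prod=5 -> inv=[12 5 6 10]

12 5 6 10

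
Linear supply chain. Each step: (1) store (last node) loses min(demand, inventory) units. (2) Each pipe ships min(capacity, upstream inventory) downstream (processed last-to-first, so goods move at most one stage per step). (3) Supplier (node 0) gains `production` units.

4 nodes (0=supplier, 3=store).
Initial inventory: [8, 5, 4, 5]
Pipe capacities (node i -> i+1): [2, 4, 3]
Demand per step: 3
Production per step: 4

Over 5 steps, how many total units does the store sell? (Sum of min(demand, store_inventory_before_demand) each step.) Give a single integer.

Step 1: sold=3 (running total=3) -> [10 3 5 5]
Step 2: sold=3 (running total=6) -> [12 2 5 5]
Step 3: sold=3 (running total=9) -> [14 2 4 5]
Step 4: sold=3 (running total=12) -> [16 2 3 5]
Step 5: sold=3 (running total=15) -> [18 2 2 5]

Answer: 15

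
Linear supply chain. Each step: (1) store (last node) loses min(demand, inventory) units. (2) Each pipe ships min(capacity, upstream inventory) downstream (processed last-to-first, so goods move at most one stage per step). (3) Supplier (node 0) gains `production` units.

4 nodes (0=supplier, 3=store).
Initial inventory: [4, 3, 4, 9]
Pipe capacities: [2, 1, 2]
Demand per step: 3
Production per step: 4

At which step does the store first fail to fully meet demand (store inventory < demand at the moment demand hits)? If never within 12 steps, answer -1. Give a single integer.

Step 1: demand=3,sold=3 ship[2->3]=2 ship[1->2]=1 ship[0->1]=2 prod=4 -> [6 4 3 8]
Step 2: demand=3,sold=3 ship[2->3]=2 ship[1->2]=1 ship[0->1]=2 prod=4 -> [8 5 2 7]
Step 3: demand=3,sold=3 ship[2->3]=2 ship[1->2]=1 ship[0->1]=2 prod=4 -> [10 6 1 6]
Step 4: demand=3,sold=3 ship[2->3]=1 ship[1->2]=1 ship[0->1]=2 prod=4 -> [12 7 1 4]
Step 5: demand=3,sold=3 ship[2->3]=1 ship[1->2]=1 ship[0->1]=2 prod=4 -> [14 8 1 2]
Step 6: demand=3,sold=2 ship[2->3]=1 ship[1->2]=1 ship[0->1]=2 prod=4 -> [16 9 1 1]
Step 7: demand=3,sold=1 ship[2->3]=1 ship[1->2]=1 ship[0->1]=2 prod=4 -> [18 10 1 1]
Step 8: demand=3,sold=1 ship[2->3]=1 ship[1->2]=1 ship[0->1]=2 prod=4 -> [20 11 1 1]
Step 9: demand=3,sold=1 ship[2->3]=1 ship[1->2]=1 ship[0->1]=2 prod=4 -> [22 12 1 1]
Step 10: demand=3,sold=1 ship[2->3]=1 ship[1->2]=1 ship[0->1]=2 prod=4 -> [24 13 1 1]
Step 11: demand=3,sold=1 ship[2->3]=1 ship[1->2]=1 ship[0->1]=2 prod=4 -> [26 14 1 1]
Step 12: demand=3,sold=1 ship[2->3]=1 ship[1->2]=1 ship[0->1]=2 prod=4 -> [28 15 1 1]
First stockout at step 6

6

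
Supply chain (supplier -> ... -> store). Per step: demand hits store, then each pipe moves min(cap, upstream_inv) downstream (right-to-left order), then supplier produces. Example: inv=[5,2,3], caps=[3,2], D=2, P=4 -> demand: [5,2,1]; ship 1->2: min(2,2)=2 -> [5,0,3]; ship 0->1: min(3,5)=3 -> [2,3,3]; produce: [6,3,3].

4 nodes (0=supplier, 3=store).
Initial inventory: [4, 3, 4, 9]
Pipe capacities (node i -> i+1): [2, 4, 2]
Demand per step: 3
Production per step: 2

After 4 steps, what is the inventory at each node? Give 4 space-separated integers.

Step 1: demand=3,sold=3 ship[2->3]=2 ship[1->2]=3 ship[0->1]=2 prod=2 -> inv=[4 2 5 8]
Step 2: demand=3,sold=3 ship[2->3]=2 ship[1->2]=2 ship[0->1]=2 prod=2 -> inv=[4 2 5 7]
Step 3: demand=3,sold=3 ship[2->3]=2 ship[1->2]=2 ship[0->1]=2 prod=2 -> inv=[4 2 5 6]
Step 4: demand=3,sold=3 ship[2->3]=2 ship[1->2]=2 ship[0->1]=2 prod=2 -> inv=[4 2 5 5]

4 2 5 5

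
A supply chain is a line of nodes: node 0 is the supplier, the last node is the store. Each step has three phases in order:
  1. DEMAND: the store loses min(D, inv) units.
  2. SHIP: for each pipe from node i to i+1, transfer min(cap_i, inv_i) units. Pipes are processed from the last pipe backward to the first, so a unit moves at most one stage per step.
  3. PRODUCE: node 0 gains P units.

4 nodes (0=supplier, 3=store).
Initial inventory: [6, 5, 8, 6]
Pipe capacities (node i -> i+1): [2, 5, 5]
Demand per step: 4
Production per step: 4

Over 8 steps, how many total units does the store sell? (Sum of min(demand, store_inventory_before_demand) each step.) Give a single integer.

Step 1: sold=4 (running total=4) -> [8 2 8 7]
Step 2: sold=4 (running total=8) -> [10 2 5 8]
Step 3: sold=4 (running total=12) -> [12 2 2 9]
Step 4: sold=4 (running total=16) -> [14 2 2 7]
Step 5: sold=4 (running total=20) -> [16 2 2 5]
Step 6: sold=4 (running total=24) -> [18 2 2 3]
Step 7: sold=3 (running total=27) -> [20 2 2 2]
Step 8: sold=2 (running total=29) -> [22 2 2 2]

Answer: 29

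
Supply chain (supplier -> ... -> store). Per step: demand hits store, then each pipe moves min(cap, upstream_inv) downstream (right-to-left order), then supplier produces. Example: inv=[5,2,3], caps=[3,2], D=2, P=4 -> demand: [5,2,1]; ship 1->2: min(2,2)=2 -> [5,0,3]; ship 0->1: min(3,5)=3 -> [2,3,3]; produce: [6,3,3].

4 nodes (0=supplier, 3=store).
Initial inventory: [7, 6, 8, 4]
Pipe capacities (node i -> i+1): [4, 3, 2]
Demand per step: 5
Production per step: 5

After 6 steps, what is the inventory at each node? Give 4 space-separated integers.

Step 1: demand=5,sold=4 ship[2->3]=2 ship[1->2]=3 ship[0->1]=4 prod=5 -> inv=[8 7 9 2]
Step 2: demand=5,sold=2 ship[2->3]=2 ship[1->2]=3 ship[0->1]=4 prod=5 -> inv=[9 8 10 2]
Step 3: demand=5,sold=2 ship[2->3]=2 ship[1->2]=3 ship[0->1]=4 prod=5 -> inv=[10 9 11 2]
Step 4: demand=5,sold=2 ship[2->3]=2 ship[1->2]=3 ship[0->1]=4 prod=5 -> inv=[11 10 12 2]
Step 5: demand=5,sold=2 ship[2->3]=2 ship[1->2]=3 ship[0->1]=4 prod=5 -> inv=[12 11 13 2]
Step 6: demand=5,sold=2 ship[2->3]=2 ship[1->2]=3 ship[0->1]=4 prod=5 -> inv=[13 12 14 2]

13 12 14 2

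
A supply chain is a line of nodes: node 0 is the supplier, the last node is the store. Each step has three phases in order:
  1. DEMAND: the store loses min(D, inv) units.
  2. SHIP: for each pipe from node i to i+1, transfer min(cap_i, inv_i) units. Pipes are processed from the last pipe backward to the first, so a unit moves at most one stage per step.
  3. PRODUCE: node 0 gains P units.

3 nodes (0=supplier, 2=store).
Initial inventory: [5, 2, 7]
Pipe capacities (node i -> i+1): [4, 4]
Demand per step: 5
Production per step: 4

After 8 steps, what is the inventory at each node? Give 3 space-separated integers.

Step 1: demand=5,sold=5 ship[1->2]=2 ship[0->1]=4 prod=4 -> inv=[5 4 4]
Step 2: demand=5,sold=4 ship[1->2]=4 ship[0->1]=4 prod=4 -> inv=[5 4 4]
Step 3: demand=5,sold=4 ship[1->2]=4 ship[0->1]=4 prod=4 -> inv=[5 4 4]
Step 4: demand=5,sold=4 ship[1->2]=4 ship[0->1]=4 prod=4 -> inv=[5 4 4]
Step 5: demand=5,sold=4 ship[1->2]=4 ship[0->1]=4 prod=4 -> inv=[5 4 4]
Step 6: demand=5,sold=4 ship[1->2]=4 ship[0->1]=4 prod=4 -> inv=[5 4 4]
Step 7: demand=5,sold=4 ship[1->2]=4 ship[0->1]=4 prod=4 -> inv=[5 4 4]
Step 8: demand=5,sold=4 ship[1->2]=4 ship[0->1]=4 prod=4 -> inv=[5 4 4]

5 4 4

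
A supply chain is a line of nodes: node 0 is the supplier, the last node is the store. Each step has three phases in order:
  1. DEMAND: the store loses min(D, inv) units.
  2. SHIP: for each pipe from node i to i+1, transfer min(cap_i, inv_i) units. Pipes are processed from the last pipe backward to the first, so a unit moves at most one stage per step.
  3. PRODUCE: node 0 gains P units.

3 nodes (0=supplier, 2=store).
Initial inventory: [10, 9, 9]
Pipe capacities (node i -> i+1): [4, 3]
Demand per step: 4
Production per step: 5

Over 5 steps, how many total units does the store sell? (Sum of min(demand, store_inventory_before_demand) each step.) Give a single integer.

Step 1: sold=4 (running total=4) -> [11 10 8]
Step 2: sold=4 (running total=8) -> [12 11 7]
Step 3: sold=4 (running total=12) -> [13 12 6]
Step 4: sold=4 (running total=16) -> [14 13 5]
Step 5: sold=4 (running total=20) -> [15 14 4]

Answer: 20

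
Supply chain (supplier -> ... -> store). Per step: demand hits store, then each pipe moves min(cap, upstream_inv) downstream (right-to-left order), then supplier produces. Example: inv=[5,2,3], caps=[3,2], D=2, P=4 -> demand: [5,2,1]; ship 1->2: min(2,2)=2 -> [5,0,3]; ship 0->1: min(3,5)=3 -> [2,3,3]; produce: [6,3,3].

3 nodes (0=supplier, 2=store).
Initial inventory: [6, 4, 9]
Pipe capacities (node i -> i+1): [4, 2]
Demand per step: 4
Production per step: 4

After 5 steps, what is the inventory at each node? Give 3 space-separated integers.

Step 1: demand=4,sold=4 ship[1->2]=2 ship[0->1]=4 prod=4 -> inv=[6 6 7]
Step 2: demand=4,sold=4 ship[1->2]=2 ship[0->1]=4 prod=4 -> inv=[6 8 5]
Step 3: demand=4,sold=4 ship[1->2]=2 ship[0->1]=4 prod=4 -> inv=[6 10 3]
Step 4: demand=4,sold=3 ship[1->2]=2 ship[0->1]=4 prod=4 -> inv=[6 12 2]
Step 5: demand=4,sold=2 ship[1->2]=2 ship[0->1]=4 prod=4 -> inv=[6 14 2]

6 14 2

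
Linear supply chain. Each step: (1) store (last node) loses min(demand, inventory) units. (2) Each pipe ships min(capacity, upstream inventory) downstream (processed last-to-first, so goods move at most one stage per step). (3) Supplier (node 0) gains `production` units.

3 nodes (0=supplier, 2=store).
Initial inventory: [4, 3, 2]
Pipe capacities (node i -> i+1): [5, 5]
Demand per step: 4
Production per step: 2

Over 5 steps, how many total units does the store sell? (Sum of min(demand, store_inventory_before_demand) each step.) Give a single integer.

Step 1: sold=2 (running total=2) -> [2 4 3]
Step 2: sold=3 (running total=5) -> [2 2 4]
Step 3: sold=4 (running total=9) -> [2 2 2]
Step 4: sold=2 (running total=11) -> [2 2 2]
Step 5: sold=2 (running total=13) -> [2 2 2]

Answer: 13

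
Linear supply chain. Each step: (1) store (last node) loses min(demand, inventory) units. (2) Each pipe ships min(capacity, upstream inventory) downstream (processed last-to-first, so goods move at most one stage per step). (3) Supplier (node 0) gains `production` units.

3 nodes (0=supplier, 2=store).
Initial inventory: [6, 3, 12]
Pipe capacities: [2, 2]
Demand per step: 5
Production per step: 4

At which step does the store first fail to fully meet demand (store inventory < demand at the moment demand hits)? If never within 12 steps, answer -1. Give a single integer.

Step 1: demand=5,sold=5 ship[1->2]=2 ship[0->1]=2 prod=4 -> [8 3 9]
Step 2: demand=5,sold=5 ship[1->2]=2 ship[0->1]=2 prod=4 -> [10 3 6]
Step 3: demand=5,sold=5 ship[1->2]=2 ship[0->1]=2 prod=4 -> [12 3 3]
Step 4: demand=5,sold=3 ship[1->2]=2 ship[0->1]=2 prod=4 -> [14 3 2]
Step 5: demand=5,sold=2 ship[1->2]=2 ship[0->1]=2 prod=4 -> [16 3 2]
Step 6: demand=5,sold=2 ship[1->2]=2 ship[0->1]=2 prod=4 -> [18 3 2]
Step 7: demand=5,sold=2 ship[1->2]=2 ship[0->1]=2 prod=4 -> [20 3 2]
Step 8: demand=5,sold=2 ship[1->2]=2 ship[0->1]=2 prod=4 -> [22 3 2]
Step 9: demand=5,sold=2 ship[1->2]=2 ship[0->1]=2 prod=4 -> [24 3 2]
Step 10: demand=5,sold=2 ship[1->2]=2 ship[0->1]=2 prod=4 -> [26 3 2]
Step 11: demand=5,sold=2 ship[1->2]=2 ship[0->1]=2 prod=4 -> [28 3 2]
Step 12: demand=5,sold=2 ship[1->2]=2 ship[0->1]=2 prod=4 -> [30 3 2]
First stockout at step 4

4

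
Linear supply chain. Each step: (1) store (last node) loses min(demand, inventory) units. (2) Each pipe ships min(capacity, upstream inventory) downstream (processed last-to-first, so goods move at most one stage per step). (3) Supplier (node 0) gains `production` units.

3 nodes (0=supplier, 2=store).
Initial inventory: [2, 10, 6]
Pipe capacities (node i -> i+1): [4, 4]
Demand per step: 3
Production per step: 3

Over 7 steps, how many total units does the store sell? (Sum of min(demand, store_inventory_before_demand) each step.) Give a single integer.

Answer: 21

Derivation:
Step 1: sold=3 (running total=3) -> [3 8 7]
Step 2: sold=3 (running total=6) -> [3 7 8]
Step 3: sold=3 (running total=9) -> [3 6 9]
Step 4: sold=3 (running total=12) -> [3 5 10]
Step 5: sold=3 (running total=15) -> [3 4 11]
Step 6: sold=3 (running total=18) -> [3 3 12]
Step 7: sold=3 (running total=21) -> [3 3 12]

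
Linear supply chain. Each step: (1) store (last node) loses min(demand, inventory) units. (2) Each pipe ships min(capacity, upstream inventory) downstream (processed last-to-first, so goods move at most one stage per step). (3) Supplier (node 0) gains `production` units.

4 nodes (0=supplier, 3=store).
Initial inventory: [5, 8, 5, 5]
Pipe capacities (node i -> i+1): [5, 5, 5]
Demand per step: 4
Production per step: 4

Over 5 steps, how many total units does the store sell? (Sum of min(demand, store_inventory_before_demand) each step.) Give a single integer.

Step 1: sold=4 (running total=4) -> [4 8 5 6]
Step 2: sold=4 (running total=8) -> [4 7 5 7]
Step 3: sold=4 (running total=12) -> [4 6 5 8]
Step 4: sold=4 (running total=16) -> [4 5 5 9]
Step 5: sold=4 (running total=20) -> [4 4 5 10]

Answer: 20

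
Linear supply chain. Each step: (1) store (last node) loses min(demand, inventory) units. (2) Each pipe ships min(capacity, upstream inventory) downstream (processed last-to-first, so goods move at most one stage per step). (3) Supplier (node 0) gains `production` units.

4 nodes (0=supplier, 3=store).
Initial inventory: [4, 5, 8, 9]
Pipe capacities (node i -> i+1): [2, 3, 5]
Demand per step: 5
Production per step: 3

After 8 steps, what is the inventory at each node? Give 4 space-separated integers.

Step 1: demand=5,sold=5 ship[2->3]=5 ship[1->2]=3 ship[0->1]=2 prod=3 -> inv=[5 4 6 9]
Step 2: demand=5,sold=5 ship[2->3]=5 ship[1->2]=3 ship[0->1]=2 prod=3 -> inv=[6 3 4 9]
Step 3: demand=5,sold=5 ship[2->3]=4 ship[1->2]=3 ship[0->1]=2 prod=3 -> inv=[7 2 3 8]
Step 4: demand=5,sold=5 ship[2->3]=3 ship[1->2]=2 ship[0->1]=2 prod=3 -> inv=[8 2 2 6]
Step 5: demand=5,sold=5 ship[2->3]=2 ship[1->2]=2 ship[0->1]=2 prod=3 -> inv=[9 2 2 3]
Step 6: demand=5,sold=3 ship[2->3]=2 ship[1->2]=2 ship[0->1]=2 prod=3 -> inv=[10 2 2 2]
Step 7: demand=5,sold=2 ship[2->3]=2 ship[1->2]=2 ship[0->1]=2 prod=3 -> inv=[11 2 2 2]
Step 8: demand=5,sold=2 ship[2->3]=2 ship[1->2]=2 ship[0->1]=2 prod=3 -> inv=[12 2 2 2]

12 2 2 2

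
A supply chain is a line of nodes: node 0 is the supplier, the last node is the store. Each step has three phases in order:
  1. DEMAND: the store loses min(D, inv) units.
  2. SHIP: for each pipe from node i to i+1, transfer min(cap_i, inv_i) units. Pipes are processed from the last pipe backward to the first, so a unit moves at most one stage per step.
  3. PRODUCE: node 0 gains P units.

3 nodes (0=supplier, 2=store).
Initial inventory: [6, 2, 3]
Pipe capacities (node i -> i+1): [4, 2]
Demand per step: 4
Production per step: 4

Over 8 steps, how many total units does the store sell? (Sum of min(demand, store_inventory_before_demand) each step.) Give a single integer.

Answer: 17

Derivation:
Step 1: sold=3 (running total=3) -> [6 4 2]
Step 2: sold=2 (running total=5) -> [6 6 2]
Step 3: sold=2 (running total=7) -> [6 8 2]
Step 4: sold=2 (running total=9) -> [6 10 2]
Step 5: sold=2 (running total=11) -> [6 12 2]
Step 6: sold=2 (running total=13) -> [6 14 2]
Step 7: sold=2 (running total=15) -> [6 16 2]
Step 8: sold=2 (running total=17) -> [6 18 2]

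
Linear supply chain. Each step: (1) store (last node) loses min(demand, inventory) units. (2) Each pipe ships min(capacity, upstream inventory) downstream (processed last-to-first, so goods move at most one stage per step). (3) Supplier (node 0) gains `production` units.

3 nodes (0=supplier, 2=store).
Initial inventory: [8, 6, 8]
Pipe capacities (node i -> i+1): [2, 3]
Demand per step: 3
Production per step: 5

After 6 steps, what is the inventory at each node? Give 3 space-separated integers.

Step 1: demand=3,sold=3 ship[1->2]=3 ship[0->1]=2 prod=5 -> inv=[11 5 8]
Step 2: demand=3,sold=3 ship[1->2]=3 ship[0->1]=2 prod=5 -> inv=[14 4 8]
Step 3: demand=3,sold=3 ship[1->2]=3 ship[0->1]=2 prod=5 -> inv=[17 3 8]
Step 4: demand=3,sold=3 ship[1->2]=3 ship[0->1]=2 prod=5 -> inv=[20 2 8]
Step 5: demand=3,sold=3 ship[1->2]=2 ship[0->1]=2 prod=5 -> inv=[23 2 7]
Step 6: demand=3,sold=3 ship[1->2]=2 ship[0->1]=2 prod=5 -> inv=[26 2 6]

26 2 6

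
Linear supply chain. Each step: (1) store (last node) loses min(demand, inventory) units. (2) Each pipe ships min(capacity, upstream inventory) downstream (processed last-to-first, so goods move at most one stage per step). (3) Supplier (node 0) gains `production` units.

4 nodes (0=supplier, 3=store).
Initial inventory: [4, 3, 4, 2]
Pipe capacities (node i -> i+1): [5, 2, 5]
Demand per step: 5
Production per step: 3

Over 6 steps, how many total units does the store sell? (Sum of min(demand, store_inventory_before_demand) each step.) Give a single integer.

Step 1: sold=2 (running total=2) -> [3 5 2 4]
Step 2: sold=4 (running total=6) -> [3 6 2 2]
Step 3: sold=2 (running total=8) -> [3 7 2 2]
Step 4: sold=2 (running total=10) -> [3 8 2 2]
Step 5: sold=2 (running total=12) -> [3 9 2 2]
Step 6: sold=2 (running total=14) -> [3 10 2 2]

Answer: 14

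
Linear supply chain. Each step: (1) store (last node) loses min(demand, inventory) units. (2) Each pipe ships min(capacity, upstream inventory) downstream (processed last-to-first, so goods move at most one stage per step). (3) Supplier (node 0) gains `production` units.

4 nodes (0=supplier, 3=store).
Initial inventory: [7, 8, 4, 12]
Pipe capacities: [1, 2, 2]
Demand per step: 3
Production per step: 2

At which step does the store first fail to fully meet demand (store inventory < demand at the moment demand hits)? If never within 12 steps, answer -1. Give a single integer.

Step 1: demand=3,sold=3 ship[2->3]=2 ship[1->2]=2 ship[0->1]=1 prod=2 -> [8 7 4 11]
Step 2: demand=3,sold=3 ship[2->3]=2 ship[1->2]=2 ship[0->1]=1 prod=2 -> [9 6 4 10]
Step 3: demand=3,sold=3 ship[2->3]=2 ship[1->2]=2 ship[0->1]=1 prod=2 -> [10 5 4 9]
Step 4: demand=3,sold=3 ship[2->3]=2 ship[1->2]=2 ship[0->1]=1 prod=2 -> [11 4 4 8]
Step 5: demand=3,sold=3 ship[2->3]=2 ship[1->2]=2 ship[0->1]=1 prod=2 -> [12 3 4 7]
Step 6: demand=3,sold=3 ship[2->3]=2 ship[1->2]=2 ship[0->1]=1 prod=2 -> [13 2 4 6]
Step 7: demand=3,sold=3 ship[2->3]=2 ship[1->2]=2 ship[0->1]=1 prod=2 -> [14 1 4 5]
Step 8: demand=3,sold=3 ship[2->3]=2 ship[1->2]=1 ship[0->1]=1 prod=2 -> [15 1 3 4]
Step 9: demand=3,sold=3 ship[2->3]=2 ship[1->2]=1 ship[0->1]=1 prod=2 -> [16 1 2 3]
Step 10: demand=3,sold=3 ship[2->3]=2 ship[1->2]=1 ship[0->1]=1 prod=2 -> [17 1 1 2]
Step 11: demand=3,sold=2 ship[2->3]=1 ship[1->2]=1 ship[0->1]=1 prod=2 -> [18 1 1 1]
Step 12: demand=3,sold=1 ship[2->3]=1 ship[1->2]=1 ship[0->1]=1 prod=2 -> [19 1 1 1]
First stockout at step 11

11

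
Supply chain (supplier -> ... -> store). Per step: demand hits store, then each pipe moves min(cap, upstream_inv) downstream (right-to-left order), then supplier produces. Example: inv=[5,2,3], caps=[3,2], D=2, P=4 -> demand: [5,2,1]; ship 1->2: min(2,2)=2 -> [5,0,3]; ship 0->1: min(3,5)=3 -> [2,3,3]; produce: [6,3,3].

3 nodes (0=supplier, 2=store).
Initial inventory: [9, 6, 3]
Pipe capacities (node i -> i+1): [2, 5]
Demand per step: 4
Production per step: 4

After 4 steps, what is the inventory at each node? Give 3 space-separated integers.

Step 1: demand=4,sold=3 ship[1->2]=5 ship[0->1]=2 prod=4 -> inv=[11 3 5]
Step 2: demand=4,sold=4 ship[1->2]=3 ship[0->1]=2 prod=4 -> inv=[13 2 4]
Step 3: demand=4,sold=4 ship[1->2]=2 ship[0->1]=2 prod=4 -> inv=[15 2 2]
Step 4: demand=4,sold=2 ship[1->2]=2 ship[0->1]=2 prod=4 -> inv=[17 2 2]

17 2 2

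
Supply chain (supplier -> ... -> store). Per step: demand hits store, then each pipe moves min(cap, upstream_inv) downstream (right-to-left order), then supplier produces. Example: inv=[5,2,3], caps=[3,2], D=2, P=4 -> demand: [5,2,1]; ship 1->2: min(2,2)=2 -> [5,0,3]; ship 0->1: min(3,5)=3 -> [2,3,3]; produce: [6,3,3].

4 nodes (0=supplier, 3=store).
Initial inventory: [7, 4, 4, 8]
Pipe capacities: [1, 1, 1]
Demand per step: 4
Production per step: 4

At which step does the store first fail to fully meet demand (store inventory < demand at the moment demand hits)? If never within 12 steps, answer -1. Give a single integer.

Step 1: demand=4,sold=4 ship[2->3]=1 ship[1->2]=1 ship[0->1]=1 prod=4 -> [10 4 4 5]
Step 2: demand=4,sold=4 ship[2->3]=1 ship[1->2]=1 ship[0->1]=1 prod=4 -> [13 4 4 2]
Step 3: demand=4,sold=2 ship[2->3]=1 ship[1->2]=1 ship[0->1]=1 prod=4 -> [16 4 4 1]
Step 4: demand=4,sold=1 ship[2->3]=1 ship[1->2]=1 ship[0->1]=1 prod=4 -> [19 4 4 1]
Step 5: demand=4,sold=1 ship[2->3]=1 ship[1->2]=1 ship[0->1]=1 prod=4 -> [22 4 4 1]
Step 6: demand=4,sold=1 ship[2->3]=1 ship[1->2]=1 ship[0->1]=1 prod=4 -> [25 4 4 1]
Step 7: demand=4,sold=1 ship[2->3]=1 ship[1->2]=1 ship[0->1]=1 prod=4 -> [28 4 4 1]
Step 8: demand=4,sold=1 ship[2->3]=1 ship[1->2]=1 ship[0->1]=1 prod=4 -> [31 4 4 1]
Step 9: demand=4,sold=1 ship[2->3]=1 ship[1->2]=1 ship[0->1]=1 prod=4 -> [34 4 4 1]
Step 10: demand=4,sold=1 ship[2->3]=1 ship[1->2]=1 ship[0->1]=1 prod=4 -> [37 4 4 1]
Step 11: demand=4,sold=1 ship[2->3]=1 ship[1->2]=1 ship[0->1]=1 prod=4 -> [40 4 4 1]
Step 12: demand=4,sold=1 ship[2->3]=1 ship[1->2]=1 ship[0->1]=1 prod=4 -> [43 4 4 1]
First stockout at step 3

3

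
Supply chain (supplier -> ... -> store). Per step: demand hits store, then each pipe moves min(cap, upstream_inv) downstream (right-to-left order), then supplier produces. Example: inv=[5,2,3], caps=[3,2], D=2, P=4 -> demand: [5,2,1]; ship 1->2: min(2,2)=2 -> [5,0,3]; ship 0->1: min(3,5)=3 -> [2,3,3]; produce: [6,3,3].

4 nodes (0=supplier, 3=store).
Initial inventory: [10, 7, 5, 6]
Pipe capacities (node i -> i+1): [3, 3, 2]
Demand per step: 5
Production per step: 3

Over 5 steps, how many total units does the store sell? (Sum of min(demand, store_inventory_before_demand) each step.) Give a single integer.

Answer: 14

Derivation:
Step 1: sold=5 (running total=5) -> [10 7 6 3]
Step 2: sold=3 (running total=8) -> [10 7 7 2]
Step 3: sold=2 (running total=10) -> [10 7 8 2]
Step 4: sold=2 (running total=12) -> [10 7 9 2]
Step 5: sold=2 (running total=14) -> [10 7 10 2]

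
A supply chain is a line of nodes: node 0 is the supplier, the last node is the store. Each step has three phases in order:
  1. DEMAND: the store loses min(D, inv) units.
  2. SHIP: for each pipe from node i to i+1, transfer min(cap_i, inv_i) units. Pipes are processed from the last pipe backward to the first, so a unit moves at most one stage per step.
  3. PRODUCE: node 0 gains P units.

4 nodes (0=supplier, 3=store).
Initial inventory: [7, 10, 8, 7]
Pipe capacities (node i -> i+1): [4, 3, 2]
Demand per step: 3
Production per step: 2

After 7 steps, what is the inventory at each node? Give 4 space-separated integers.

Step 1: demand=3,sold=3 ship[2->3]=2 ship[1->2]=3 ship[0->1]=4 prod=2 -> inv=[5 11 9 6]
Step 2: demand=3,sold=3 ship[2->3]=2 ship[1->2]=3 ship[0->1]=4 prod=2 -> inv=[3 12 10 5]
Step 3: demand=3,sold=3 ship[2->3]=2 ship[1->2]=3 ship[0->1]=3 prod=2 -> inv=[2 12 11 4]
Step 4: demand=3,sold=3 ship[2->3]=2 ship[1->2]=3 ship[0->1]=2 prod=2 -> inv=[2 11 12 3]
Step 5: demand=3,sold=3 ship[2->3]=2 ship[1->2]=3 ship[0->1]=2 prod=2 -> inv=[2 10 13 2]
Step 6: demand=3,sold=2 ship[2->3]=2 ship[1->2]=3 ship[0->1]=2 prod=2 -> inv=[2 9 14 2]
Step 7: demand=3,sold=2 ship[2->3]=2 ship[1->2]=3 ship[0->1]=2 prod=2 -> inv=[2 8 15 2]

2 8 15 2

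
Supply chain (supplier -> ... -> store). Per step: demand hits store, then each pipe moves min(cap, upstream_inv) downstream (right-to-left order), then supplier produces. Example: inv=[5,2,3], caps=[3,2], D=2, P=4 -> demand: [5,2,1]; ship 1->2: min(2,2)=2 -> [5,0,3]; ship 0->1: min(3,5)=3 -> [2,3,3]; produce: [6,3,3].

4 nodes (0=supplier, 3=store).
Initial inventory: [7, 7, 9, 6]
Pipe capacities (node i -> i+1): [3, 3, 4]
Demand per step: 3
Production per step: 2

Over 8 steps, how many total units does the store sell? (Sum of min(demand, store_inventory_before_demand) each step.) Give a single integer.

Step 1: sold=3 (running total=3) -> [6 7 8 7]
Step 2: sold=3 (running total=6) -> [5 7 7 8]
Step 3: sold=3 (running total=9) -> [4 7 6 9]
Step 4: sold=3 (running total=12) -> [3 7 5 10]
Step 5: sold=3 (running total=15) -> [2 7 4 11]
Step 6: sold=3 (running total=18) -> [2 6 3 12]
Step 7: sold=3 (running total=21) -> [2 5 3 12]
Step 8: sold=3 (running total=24) -> [2 4 3 12]

Answer: 24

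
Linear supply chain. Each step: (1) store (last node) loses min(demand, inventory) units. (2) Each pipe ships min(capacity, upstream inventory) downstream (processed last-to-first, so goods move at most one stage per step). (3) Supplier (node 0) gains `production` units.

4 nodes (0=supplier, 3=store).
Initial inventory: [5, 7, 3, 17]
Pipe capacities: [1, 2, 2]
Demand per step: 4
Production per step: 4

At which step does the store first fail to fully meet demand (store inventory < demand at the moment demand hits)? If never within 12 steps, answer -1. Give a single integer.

Step 1: demand=4,sold=4 ship[2->3]=2 ship[1->2]=2 ship[0->1]=1 prod=4 -> [8 6 3 15]
Step 2: demand=4,sold=4 ship[2->3]=2 ship[1->2]=2 ship[0->1]=1 prod=4 -> [11 5 3 13]
Step 3: demand=4,sold=4 ship[2->3]=2 ship[1->2]=2 ship[0->1]=1 prod=4 -> [14 4 3 11]
Step 4: demand=4,sold=4 ship[2->3]=2 ship[1->2]=2 ship[0->1]=1 prod=4 -> [17 3 3 9]
Step 5: demand=4,sold=4 ship[2->3]=2 ship[1->2]=2 ship[0->1]=1 prod=4 -> [20 2 3 7]
Step 6: demand=4,sold=4 ship[2->3]=2 ship[1->2]=2 ship[0->1]=1 prod=4 -> [23 1 3 5]
Step 7: demand=4,sold=4 ship[2->3]=2 ship[1->2]=1 ship[0->1]=1 prod=4 -> [26 1 2 3]
Step 8: demand=4,sold=3 ship[2->3]=2 ship[1->2]=1 ship[0->1]=1 prod=4 -> [29 1 1 2]
Step 9: demand=4,sold=2 ship[2->3]=1 ship[1->2]=1 ship[0->1]=1 prod=4 -> [32 1 1 1]
Step 10: demand=4,sold=1 ship[2->3]=1 ship[1->2]=1 ship[0->1]=1 prod=4 -> [35 1 1 1]
Step 11: demand=4,sold=1 ship[2->3]=1 ship[1->2]=1 ship[0->1]=1 prod=4 -> [38 1 1 1]
Step 12: demand=4,sold=1 ship[2->3]=1 ship[1->2]=1 ship[0->1]=1 prod=4 -> [41 1 1 1]
First stockout at step 8

8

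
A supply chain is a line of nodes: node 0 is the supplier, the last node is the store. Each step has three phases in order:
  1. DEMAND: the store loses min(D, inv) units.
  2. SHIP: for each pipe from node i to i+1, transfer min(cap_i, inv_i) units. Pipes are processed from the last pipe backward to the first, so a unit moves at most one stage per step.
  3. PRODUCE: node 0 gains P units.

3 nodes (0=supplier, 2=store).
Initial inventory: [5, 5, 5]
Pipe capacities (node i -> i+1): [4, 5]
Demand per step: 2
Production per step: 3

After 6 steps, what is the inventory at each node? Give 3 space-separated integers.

Step 1: demand=2,sold=2 ship[1->2]=5 ship[0->1]=4 prod=3 -> inv=[4 4 8]
Step 2: demand=2,sold=2 ship[1->2]=4 ship[0->1]=4 prod=3 -> inv=[3 4 10]
Step 3: demand=2,sold=2 ship[1->2]=4 ship[0->1]=3 prod=3 -> inv=[3 3 12]
Step 4: demand=2,sold=2 ship[1->2]=3 ship[0->1]=3 prod=3 -> inv=[3 3 13]
Step 5: demand=2,sold=2 ship[1->2]=3 ship[0->1]=3 prod=3 -> inv=[3 3 14]
Step 6: demand=2,sold=2 ship[1->2]=3 ship[0->1]=3 prod=3 -> inv=[3 3 15]

3 3 15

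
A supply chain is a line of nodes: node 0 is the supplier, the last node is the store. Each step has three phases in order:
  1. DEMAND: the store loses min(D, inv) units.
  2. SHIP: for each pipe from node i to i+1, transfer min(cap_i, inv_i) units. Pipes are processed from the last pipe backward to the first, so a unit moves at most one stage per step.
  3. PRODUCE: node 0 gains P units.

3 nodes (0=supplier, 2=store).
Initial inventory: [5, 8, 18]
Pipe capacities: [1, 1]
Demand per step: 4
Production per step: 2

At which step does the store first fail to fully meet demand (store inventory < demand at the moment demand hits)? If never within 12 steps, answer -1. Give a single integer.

Step 1: demand=4,sold=4 ship[1->2]=1 ship[0->1]=1 prod=2 -> [6 8 15]
Step 2: demand=4,sold=4 ship[1->2]=1 ship[0->1]=1 prod=2 -> [7 8 12]
Step 3: demand=4,sold=4 ship[1->2]=1 ship[0->1]=1 prod=2 -> [8 8 9]
Step 4: demand=4,sold=4 ship[1->2]=1 ship[0->1]=1 prod=2 -> [9 8 6]
Step 5: demand=4,sold=4 ship[1->2]=1 ship[0->1]=1 prod=2 -> [10 8 3]
Step 6: demand=4,sold=3 ship[1->2]=1 ship[0->1]=1 prod=2 -> [11 8 1]
Step 7: demand=4,sold=1 ship[1->2]=1 ship[0->1]=1 prod=2 -> [12 8 1]
Step 8: demand=4,sold=1 ship[1->2]=1 ship[0->1]=1 prod=2 -> [13 8 1]
Step 9: demand=4,sold=1 ship[1->2]=1 ship[0->1]=1 prod=2 -> [14 8 1]
Step 10: demand=4,sold=1 ship[1->2]=1 ship[0->1]=1 prod=2 -> [15 8 1]
Step 11: demand=4,sold=1 ship[1->2]=1 ship[0->1]=1 prod=2 -> [16 8 1]
Step 12: demand=4,sold=1 ship[1->2]=1 ship[0->1]=1 prod=2 -> [17 8 1]
First stockout at step 6

6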